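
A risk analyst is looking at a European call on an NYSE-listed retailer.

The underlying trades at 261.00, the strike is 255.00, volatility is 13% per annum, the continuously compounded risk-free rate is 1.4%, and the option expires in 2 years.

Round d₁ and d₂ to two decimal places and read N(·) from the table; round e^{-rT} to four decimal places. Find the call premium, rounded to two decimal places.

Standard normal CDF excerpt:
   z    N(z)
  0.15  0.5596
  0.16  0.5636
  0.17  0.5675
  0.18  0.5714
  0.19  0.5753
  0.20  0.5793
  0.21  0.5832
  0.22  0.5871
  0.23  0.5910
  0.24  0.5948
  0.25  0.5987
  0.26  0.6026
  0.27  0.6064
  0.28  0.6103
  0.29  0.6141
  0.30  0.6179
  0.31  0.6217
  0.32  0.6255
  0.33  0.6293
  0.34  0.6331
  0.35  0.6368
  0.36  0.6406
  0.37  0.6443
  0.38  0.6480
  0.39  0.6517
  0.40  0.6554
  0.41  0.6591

σ√T = 0.13 × 1.4142 = 0.1838
d₁ = [ln(261/255) + (0.014 + 0.13²/2)·2] / 0.1838 = [0.0233 + 0.0449] / 0.1838 = 0.3707 → 0.37
d₂ = d₁ − σ√T = 0.3707 − 0.1838 = 0.1869 → 0.19
e^(−rT) = e^(−0.014·2) = 0.9724
N(d₁) = N(0.37) = 0.6443;  N(d₂) = N(0.19) = 0.5753
C = 261·0.6443 − 255·0.9724·0.5753 = 168.1623 − 142.6525 = 25.5098

25.51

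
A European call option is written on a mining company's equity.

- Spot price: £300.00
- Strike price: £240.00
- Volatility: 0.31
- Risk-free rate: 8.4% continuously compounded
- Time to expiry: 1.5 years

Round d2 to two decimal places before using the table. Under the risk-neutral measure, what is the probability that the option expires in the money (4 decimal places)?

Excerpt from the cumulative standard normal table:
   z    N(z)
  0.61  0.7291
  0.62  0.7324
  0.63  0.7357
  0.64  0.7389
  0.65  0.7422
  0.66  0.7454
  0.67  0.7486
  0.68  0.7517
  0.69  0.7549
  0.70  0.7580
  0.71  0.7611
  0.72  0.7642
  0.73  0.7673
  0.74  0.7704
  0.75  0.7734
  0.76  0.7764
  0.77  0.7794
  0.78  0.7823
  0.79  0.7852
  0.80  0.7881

0.7673

σ√T = 0.31 × 1.2247 = 0.3797
d₁ = [ln(300/240) + (0.084 + 0.31²/2)·1.5] / 0.3797 = [0.2231 + 0.1981] / 0.3797 = 1.1094 ≈ 1.11
d₂ = d₁ − σ√T = 1.1094 − 0.3797 = 0.7298 ≈ 0.73
Pr(exercise) under Q = N(d₂) = 0.7673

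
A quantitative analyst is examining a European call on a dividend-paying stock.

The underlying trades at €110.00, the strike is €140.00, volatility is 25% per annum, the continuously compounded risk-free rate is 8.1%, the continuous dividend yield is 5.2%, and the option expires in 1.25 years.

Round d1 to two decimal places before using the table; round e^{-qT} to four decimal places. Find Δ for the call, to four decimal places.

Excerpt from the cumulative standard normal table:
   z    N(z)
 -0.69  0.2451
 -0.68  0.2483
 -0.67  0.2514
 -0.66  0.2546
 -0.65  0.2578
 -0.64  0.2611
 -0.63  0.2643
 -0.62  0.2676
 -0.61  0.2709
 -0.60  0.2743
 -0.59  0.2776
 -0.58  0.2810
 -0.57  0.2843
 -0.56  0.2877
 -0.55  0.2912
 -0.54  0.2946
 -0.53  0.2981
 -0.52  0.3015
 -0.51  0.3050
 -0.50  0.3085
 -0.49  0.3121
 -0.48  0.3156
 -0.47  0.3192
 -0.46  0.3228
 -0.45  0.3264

0.2601

σ√T = 0.25 × 1.1180 = 0.2795
ln(S/K) + (r − q + σ²/2)T = ln(110/140) + (0.081 − 0.052 + 0.25²/2)·1.25 = -0.2412 + 0.0753 = -0.1658
d₁ = -0.1658 / 0.2795 = -0.5934 ≈ -0.59
N(d₁) = N(-0.59) = 0.2776
Δ_call = e^(−qT)·N(d₁) = 0.9371·0.2776 = 0.2601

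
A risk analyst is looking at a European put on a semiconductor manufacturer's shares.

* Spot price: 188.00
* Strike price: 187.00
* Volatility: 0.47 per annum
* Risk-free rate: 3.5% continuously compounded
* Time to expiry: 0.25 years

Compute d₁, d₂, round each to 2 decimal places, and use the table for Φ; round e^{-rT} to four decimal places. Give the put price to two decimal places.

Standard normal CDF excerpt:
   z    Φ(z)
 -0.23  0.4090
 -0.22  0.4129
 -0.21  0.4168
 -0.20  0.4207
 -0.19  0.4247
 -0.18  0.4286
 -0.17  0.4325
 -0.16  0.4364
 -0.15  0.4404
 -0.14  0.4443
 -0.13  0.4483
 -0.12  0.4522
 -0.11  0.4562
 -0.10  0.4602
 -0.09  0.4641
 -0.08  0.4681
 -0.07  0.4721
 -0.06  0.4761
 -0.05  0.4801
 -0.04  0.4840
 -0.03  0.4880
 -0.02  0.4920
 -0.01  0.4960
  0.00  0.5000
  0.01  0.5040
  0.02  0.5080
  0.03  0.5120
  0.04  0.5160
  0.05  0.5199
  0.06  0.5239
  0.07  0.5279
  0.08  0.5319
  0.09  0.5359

T = 0.25;  σ√T = 0.2350
d₁ = [ln(188/187) + (0.035 + ½·0.47²)·0.25] / (σ√T) = (0.0053 + 0.0364) / 0.2350 = 0.1774 which rounds to 0.18
d₂ = 0.1774 − 0.2350 = -0.0576 which rounds to -0.06
e^(−rT) = e^(−0.035·0.25) = 0.9913
N(−d₂) = N(0.06) = 0.5239;  N(−d₁) = N(-0.18) = 0.4286
P = 187·0.9913·0.5239 − 188·0.4286 = 97.1170 − 80.5768 = 16.5402

16.54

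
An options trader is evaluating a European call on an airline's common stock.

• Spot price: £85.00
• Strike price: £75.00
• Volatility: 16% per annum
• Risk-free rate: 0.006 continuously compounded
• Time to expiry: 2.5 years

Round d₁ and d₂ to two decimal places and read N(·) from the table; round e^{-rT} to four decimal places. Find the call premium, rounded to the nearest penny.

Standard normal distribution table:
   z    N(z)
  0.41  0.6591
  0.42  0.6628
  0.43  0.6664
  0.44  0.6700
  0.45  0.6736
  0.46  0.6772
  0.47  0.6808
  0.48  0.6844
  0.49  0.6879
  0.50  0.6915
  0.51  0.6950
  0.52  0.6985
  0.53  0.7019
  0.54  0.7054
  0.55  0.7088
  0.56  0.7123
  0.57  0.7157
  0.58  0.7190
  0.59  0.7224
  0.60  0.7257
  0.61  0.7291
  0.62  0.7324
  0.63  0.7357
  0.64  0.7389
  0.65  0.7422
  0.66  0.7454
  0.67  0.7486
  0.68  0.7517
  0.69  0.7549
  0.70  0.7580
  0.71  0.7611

σ√T = 0.16·√2.5 = 0.2530
d₁ = [ln(85/75) + (0.006 + 0.16²/2)·2.5] / 0.2530 = [0.1252 + 0.0470] / 0.2530 = 0.6805 → 0.68
d₂ = d₁ − σ√T = 0.6805 − 0.2530 = 0.4276 → 0.43
exp(−rT) = exp(−0.006·2.5) = 0.9851
C = 85·N(0.68) − 75·0.9851·N(0.43) = 85·0.7517 − 75·0.9851·0.6664 = 63.8945 − 49.2353 = 14.6592

£14.66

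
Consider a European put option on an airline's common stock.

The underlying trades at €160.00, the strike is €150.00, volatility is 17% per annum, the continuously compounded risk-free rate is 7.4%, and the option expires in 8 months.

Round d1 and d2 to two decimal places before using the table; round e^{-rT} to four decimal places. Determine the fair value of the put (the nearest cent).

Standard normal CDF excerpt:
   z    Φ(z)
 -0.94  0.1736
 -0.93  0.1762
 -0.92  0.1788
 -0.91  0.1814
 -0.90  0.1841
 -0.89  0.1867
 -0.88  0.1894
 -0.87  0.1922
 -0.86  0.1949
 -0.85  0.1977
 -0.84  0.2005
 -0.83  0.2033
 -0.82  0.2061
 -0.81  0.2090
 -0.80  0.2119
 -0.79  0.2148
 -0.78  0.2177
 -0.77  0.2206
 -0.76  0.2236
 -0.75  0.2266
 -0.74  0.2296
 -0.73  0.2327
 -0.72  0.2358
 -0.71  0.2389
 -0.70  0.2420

T = 0.6667;  σ√T = 0.1388
ln(S/K) + (r + σ²/2)T = ln(160/150) + (0.074 + 0.17²/2)·0.6667 = 0.0645 + 0.0590 = 0.1235
d₁ = 0.1235 / 0.1388 = 0.8898 which rounds to 0.89
d₂ = d₁ − σ√T = 0.8898 − 0.1388 = 0.7510 which rounds to 0.75
e^(−rT) = e^(−0.074·0.6667) = 0.9519
N(−d₂) = N(-0.75) = 0.2266;  N(−d₁) = N(-0.89) = 0.1867
P = 150·0.9519·0.2266 − 160·0.1867 = 32.3551 − 29.8720 = 2.4831

€2.48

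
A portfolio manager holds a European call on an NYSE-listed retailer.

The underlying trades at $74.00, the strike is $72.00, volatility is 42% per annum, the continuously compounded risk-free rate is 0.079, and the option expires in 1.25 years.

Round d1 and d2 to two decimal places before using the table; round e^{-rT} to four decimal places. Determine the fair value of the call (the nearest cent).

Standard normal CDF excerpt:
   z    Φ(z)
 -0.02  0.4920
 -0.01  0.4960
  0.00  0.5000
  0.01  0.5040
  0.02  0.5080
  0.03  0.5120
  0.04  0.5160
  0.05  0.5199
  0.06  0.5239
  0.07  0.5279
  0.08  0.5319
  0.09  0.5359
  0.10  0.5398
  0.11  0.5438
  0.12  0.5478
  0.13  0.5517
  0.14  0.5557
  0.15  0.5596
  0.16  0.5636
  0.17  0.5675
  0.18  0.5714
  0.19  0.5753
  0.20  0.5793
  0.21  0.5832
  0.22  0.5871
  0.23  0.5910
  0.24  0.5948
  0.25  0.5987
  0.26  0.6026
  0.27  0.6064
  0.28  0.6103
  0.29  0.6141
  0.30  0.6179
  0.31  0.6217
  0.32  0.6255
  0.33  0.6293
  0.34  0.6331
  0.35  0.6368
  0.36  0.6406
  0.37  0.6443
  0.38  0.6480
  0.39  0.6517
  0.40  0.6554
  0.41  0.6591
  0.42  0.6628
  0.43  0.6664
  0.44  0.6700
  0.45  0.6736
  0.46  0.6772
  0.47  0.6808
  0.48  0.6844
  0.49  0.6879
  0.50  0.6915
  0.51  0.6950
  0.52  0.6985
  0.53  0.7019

T = 1.25;  σ√T = 0.4696
ln(S/K) + (r + σ²/2)T = ln(74/72) + (0.079 + 0.42²/2)·1.25 = 0.0274 + 0.2090 = 0.2364
d₁ = 0.2364 / 0.4696 = 0.5034 which rounds to 0.50
d₂ = d₁ − σ√T = 0.5034 − 0.4696 = 0.0339 which rounds to 0.03
exp(−rT) = exp(−0.079·1.25) = 0.9060
C = 74·N(0.50) − 72·0.9060·N(0.03) = 74·0.6915 − 72·0.9060·0.5120 = 51.1710 − 33.3988 = 17.7722

$17.77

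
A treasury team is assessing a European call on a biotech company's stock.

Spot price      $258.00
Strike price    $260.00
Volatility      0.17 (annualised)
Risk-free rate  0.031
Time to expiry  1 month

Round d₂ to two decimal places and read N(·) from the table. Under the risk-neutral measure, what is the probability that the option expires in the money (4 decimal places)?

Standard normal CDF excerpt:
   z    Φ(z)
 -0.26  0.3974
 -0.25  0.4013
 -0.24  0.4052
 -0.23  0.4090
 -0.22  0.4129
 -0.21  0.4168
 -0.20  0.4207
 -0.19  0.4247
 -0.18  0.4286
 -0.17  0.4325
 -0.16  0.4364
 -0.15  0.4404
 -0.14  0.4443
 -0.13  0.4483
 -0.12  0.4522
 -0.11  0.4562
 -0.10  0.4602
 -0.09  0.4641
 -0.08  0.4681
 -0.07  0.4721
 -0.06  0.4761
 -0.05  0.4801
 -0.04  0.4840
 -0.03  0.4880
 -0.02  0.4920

0.4483

T = 0.08333;  σ√T = 0.0491
d₁ = [ln(258/260) + (0.031 + 0.17²/2)·0.08333] / 0.0491 = [-0.0077 + 0.0038] / 0.0491 = -0.0802 which rounds to -0.08
d₂ = d₁ − σ√T = -0.0802 − 0.0491 = -0.1292 which rounds to -0.13
Risk-neutral Pr[S_T > K] = N(d₂) = N(-0.13) = 0.4483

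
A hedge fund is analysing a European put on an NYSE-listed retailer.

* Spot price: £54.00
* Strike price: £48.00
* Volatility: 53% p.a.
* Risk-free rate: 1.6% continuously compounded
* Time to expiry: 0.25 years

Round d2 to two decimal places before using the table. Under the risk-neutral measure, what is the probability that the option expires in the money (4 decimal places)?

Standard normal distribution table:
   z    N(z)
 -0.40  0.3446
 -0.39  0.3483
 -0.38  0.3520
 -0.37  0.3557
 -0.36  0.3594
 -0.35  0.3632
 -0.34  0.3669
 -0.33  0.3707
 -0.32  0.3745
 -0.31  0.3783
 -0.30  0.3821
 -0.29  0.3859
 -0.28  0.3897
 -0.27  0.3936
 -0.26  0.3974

σ√T = 0.53 × 0.5000 = 0.2650
d₁ = [ln(54/48) + (0.016 + 0.53²/2)·0.25] / 0.2650 = [0.1178 + 0.0391] / 0.2650 = 0.5921 → 0.59
d₂ = d₁ − σ√T = 0.5921 − 0.2650 = 0.3271 → 0.33
Risk-neutral Pr[S_T < K] = N(−d₂) = N(-0.33) = 0.3707

0.3707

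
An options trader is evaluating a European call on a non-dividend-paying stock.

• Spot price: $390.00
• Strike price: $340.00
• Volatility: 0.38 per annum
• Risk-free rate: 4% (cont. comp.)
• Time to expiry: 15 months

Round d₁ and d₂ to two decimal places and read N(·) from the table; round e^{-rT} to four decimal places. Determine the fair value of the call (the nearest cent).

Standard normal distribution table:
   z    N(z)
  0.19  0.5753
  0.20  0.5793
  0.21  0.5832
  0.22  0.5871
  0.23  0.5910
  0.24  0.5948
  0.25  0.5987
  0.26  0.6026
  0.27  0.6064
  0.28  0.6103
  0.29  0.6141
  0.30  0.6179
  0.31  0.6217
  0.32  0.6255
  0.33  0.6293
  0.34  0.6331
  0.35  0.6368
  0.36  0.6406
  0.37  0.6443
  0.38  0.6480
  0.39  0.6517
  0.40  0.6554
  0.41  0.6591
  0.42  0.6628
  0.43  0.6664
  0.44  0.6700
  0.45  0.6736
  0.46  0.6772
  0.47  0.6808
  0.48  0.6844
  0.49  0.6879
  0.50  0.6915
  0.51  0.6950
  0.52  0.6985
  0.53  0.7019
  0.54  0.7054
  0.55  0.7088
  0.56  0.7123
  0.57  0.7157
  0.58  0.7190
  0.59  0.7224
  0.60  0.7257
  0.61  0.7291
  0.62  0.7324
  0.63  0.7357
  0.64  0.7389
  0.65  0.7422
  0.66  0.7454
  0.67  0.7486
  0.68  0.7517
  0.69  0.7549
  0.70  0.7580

$98.32

σ√T = 0.38·√1.25 = 0.4249
d₁ = [ln(390/340) + (0.04 + 0.38²/2)·1.25] / 0.4249 = [0.1372 + 0.1402] / 0.4249 = 0.6531 which rounds to 0.65
d₂ = d₁ − σ√T = 0.6531 − 0.4249 = 0.2282 which rounds to 0.23
exp(−rT) = exp(−0.04·1.25) = 0.9512
C = 390·N(0.65) − 340·0.9512·N(0.23) = 390·0.7422 − 340·0.9512·0.5910 = 289.4580 − 191.1341 = 98.3239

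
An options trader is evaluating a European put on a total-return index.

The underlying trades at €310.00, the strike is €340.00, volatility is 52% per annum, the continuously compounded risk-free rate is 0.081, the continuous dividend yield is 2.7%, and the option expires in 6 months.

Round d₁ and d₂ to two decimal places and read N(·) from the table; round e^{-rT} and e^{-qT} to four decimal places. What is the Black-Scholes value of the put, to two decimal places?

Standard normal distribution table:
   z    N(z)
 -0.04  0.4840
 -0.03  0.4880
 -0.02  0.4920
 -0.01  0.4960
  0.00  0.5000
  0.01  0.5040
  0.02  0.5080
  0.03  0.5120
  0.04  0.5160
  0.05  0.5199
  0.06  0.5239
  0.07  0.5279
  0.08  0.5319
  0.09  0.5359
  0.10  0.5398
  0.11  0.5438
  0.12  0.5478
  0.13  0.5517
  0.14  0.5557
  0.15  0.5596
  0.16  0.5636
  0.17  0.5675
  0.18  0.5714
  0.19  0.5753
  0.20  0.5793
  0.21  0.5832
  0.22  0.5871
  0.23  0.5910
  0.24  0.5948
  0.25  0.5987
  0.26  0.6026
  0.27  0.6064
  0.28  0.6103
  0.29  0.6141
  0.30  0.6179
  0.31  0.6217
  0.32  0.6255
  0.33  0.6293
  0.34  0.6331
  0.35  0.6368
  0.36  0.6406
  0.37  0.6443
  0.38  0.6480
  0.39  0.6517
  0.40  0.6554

σ√T = 0.52 × 0.7071 = 0.3677
d₁ = [ln(310/340) + (0.081 − 0.027 + 0.52²/2)·0.5] / 0.3677 = [-0.0924 + 0.0946] / 0.3677 = 0.0061 which rounds to 0.01
d₂ = d₁ − σ√T = 0.0061 − 0.3677 = -0.3616 which rounds to -0.36
e^(−qT) = e^(−0.027·0.5) = 0.9866;  e^(−rT) = e^(−0.081·0.5) = 0.9603
P = 340·0.9603·N(0.36) − 310·0.9866·N(-0.01) = 340·0.9603·0.6406 − 310·0.9866·0.4960 = 209.1572 − 151.6996 = 57.4576

€57.46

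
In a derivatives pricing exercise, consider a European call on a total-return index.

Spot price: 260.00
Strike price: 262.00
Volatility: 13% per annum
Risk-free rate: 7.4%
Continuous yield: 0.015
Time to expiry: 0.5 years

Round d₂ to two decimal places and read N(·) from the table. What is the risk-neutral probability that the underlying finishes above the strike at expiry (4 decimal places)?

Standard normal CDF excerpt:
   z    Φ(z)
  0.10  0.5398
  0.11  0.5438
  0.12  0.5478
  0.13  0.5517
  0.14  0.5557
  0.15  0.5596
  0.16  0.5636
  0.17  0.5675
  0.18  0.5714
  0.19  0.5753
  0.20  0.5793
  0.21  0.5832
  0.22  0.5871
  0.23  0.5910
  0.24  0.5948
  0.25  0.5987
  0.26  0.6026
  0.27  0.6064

σ√T = 0.13·√0.5 = 0.0919
d₁ = [ln(260/262) + (0.074 − 0.015 + ½·0.13²)·0.5] / (σ√T) = (-0.0077 + 0.0337) / 0.0919 = 0.2835 which rounds to 0.28
d₂ = 0.2835 − 0.0919 = 0.1916 which rounds to 0.19
Risk-neutral Pr[S_T > K] = N(d₂) = N(0.19) = 0.5753

0.5753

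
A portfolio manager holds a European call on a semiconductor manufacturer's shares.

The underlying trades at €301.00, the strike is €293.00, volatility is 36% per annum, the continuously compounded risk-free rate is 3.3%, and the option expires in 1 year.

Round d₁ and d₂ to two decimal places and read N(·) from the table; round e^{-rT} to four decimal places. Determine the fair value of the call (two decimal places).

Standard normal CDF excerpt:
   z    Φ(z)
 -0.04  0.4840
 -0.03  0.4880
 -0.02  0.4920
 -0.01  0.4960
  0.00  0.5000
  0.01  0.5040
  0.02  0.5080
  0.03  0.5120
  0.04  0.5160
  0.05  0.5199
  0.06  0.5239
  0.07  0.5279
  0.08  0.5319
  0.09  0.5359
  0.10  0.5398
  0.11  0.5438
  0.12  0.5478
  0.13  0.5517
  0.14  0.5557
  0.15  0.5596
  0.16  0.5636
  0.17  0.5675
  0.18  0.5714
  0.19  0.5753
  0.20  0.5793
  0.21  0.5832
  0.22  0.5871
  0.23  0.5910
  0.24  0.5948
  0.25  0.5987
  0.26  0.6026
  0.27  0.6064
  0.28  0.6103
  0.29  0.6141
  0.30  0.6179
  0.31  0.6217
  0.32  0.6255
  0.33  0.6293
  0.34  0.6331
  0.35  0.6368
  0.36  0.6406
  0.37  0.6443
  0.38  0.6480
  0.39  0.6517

T = 1;  σ√T = 0.3600
ln(S/K) + (r + σ²/2)T = ln(301/293) + (0.033 + 0.36²/2)·1 = 0.0269 + 0.0978 = 0.1247
d₁ = 0.1247 / 0.3600 = 0.3465 which rounds to 0.35
d₂ = d₁ − σ√T = 0.3465 − 0.3600 = -0.0135 which rounds to -0.01
e^(−rT) = e^(−0.033·1) = 0.9675
C = 301·N(0.35) − 293·0.9675·N(-0.01) = 301·0.6368 − 293·0.9675·0.4960 = 191.6768 − 140.6048 = 51.0720

€51.07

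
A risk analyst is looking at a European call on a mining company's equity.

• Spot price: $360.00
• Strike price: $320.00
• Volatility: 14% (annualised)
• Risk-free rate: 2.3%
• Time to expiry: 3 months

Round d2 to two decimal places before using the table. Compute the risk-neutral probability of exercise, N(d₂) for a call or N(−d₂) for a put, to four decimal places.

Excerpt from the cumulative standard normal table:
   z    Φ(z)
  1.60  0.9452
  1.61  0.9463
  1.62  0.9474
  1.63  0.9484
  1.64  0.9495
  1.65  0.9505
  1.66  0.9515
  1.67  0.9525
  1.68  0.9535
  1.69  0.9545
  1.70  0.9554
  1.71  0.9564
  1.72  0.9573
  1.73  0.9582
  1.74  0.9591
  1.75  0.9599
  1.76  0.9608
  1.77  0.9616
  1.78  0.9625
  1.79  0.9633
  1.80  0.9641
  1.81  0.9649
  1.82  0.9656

σ√T = 0.14 × 0.5000 = 0.0700
d₁ = [ln(360/320) + (0.023 + 0.14²/2)·0.25] / 0.0700 = [0.1178 + 0.0082] / 0.0700 = 1.7998 ≈ 1.80
d₂ = d₁ − σ√T = 1.7998 − 0.0700 = 1.7298 ≈ 1.73
Pr(exercise) under Q = N(d₂) = 0.9582

0.9582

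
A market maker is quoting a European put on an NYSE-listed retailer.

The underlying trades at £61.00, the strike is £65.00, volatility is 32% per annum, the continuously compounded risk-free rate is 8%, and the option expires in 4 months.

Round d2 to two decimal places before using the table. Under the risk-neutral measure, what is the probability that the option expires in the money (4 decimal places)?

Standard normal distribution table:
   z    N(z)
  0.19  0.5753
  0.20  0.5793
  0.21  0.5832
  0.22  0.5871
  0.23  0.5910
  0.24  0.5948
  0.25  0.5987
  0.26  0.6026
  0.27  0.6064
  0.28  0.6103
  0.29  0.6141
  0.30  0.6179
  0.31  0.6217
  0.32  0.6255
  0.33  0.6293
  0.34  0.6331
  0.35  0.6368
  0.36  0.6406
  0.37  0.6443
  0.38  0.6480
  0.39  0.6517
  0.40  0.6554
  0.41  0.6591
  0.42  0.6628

0.6141

σ√T = 0.32·√0.3333 = 0.1848
d₁ = [ln(61/65) + (0.08 + ½·0.32²)·0.3333] / (σ√T) = (-0.0635 + 0.0437) / 0.1848 = -0.1071 → -0.11
d₂ = -0.1071 − 0.1848 = -0.2918 → -0.29
Pr(exercise) under Q = N(−d₂) = N(0.29) = 0.6141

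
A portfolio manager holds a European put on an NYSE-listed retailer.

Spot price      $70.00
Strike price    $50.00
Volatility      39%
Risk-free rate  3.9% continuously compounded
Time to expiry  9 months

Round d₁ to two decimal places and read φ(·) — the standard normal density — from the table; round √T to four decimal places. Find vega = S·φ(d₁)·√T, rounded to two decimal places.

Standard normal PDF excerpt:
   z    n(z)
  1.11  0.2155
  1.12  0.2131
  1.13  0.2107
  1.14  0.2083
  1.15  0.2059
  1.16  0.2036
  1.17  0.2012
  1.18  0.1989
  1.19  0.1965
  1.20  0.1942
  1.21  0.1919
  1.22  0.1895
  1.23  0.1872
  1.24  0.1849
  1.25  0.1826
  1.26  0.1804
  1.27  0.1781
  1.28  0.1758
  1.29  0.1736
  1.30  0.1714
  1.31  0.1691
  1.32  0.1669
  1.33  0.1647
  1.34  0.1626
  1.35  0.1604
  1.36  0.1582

T = 0.75;  σ√T = 0.3377
d₁ = [ln(70/50) + (0.039 + 0.39²/2)·0.75] / 0.3377 = [0.3365 + 0.0863] / 0.3377 = 1.2517 ≈ 1.25
√T = √0.75 = 0.8660
φ(d₁) = φ(1.25) = 0.1826
vega = S·φ(d₁)·√T = 70·0.1826·0.8660 = 11.0692

11.07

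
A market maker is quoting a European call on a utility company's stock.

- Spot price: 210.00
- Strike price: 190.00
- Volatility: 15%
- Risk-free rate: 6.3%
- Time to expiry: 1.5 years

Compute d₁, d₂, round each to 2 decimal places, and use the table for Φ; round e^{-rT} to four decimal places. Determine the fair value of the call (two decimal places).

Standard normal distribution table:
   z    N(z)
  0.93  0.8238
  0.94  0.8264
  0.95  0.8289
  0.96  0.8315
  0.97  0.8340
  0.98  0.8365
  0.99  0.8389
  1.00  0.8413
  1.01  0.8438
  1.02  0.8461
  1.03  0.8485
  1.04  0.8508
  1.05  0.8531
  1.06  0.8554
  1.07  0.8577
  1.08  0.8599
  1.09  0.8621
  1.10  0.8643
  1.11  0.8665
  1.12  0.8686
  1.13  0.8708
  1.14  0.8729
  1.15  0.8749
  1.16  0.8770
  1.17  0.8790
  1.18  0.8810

39.56

σ√T = 0.15 × 1.2247 = 0.1837
ln(S/K) + (r + σ²/2)T = ln(210/190) + (0.063 + 0.15²/2)·1.5 = 0.1001 + 0.1114 = 0.2115
d₁ = 0.2115 / 0.1837 = 1.1510 ≈ 1.15
d₂ = d₁ − σ√T = 1.1510 − 0.1837 = 0.9673 ≈ 0.97
e^(−rT) = e^(−0.063·1.5) = 0.9098
N(d₁) = N(1.15) = 0.8749;  N(d₂) = N(0.97) = 0.8340
C = 210·0.8749 − 190·0.9098·0.8340 = 183.7290 − 144.1669 = 39.5621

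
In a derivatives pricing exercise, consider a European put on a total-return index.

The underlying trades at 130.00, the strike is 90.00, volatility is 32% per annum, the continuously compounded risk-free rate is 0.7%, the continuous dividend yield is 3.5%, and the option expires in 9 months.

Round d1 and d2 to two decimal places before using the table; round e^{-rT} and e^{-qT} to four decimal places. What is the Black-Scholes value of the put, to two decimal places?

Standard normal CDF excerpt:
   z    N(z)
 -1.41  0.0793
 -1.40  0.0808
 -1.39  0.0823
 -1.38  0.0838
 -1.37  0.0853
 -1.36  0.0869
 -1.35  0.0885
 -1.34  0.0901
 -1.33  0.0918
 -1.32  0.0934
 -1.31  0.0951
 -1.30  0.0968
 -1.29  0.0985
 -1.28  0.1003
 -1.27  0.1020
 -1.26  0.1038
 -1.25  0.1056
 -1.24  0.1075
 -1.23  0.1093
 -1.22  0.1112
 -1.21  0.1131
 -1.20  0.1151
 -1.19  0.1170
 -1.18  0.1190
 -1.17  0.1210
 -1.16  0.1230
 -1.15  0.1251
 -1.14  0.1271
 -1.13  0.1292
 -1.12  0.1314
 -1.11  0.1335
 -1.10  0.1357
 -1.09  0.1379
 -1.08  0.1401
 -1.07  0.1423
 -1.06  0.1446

1.53

σ√T = 0.32·√0.75 = 0.2771
d₁ = [ln(130/90) + (0.007 − 0.035 + ½·0.32²)·0.75] / (σ√T) = (0.3677 + 0.0174) / 0.2771 = 1.3897 ⇒ 1.39
d₂ = 1.3897 − 0.2771 = 1.1126 ⇒ 1.11
e^(−qT) = e^(−0.035·0.75) = 0.9741;  e^(−rT) = e^(−0.007·0.75) = 0.9948
P = 90·0.9948·N(-1.11) − 130·0.9741·N(-1.39) = 90·0.9948·0.1335 − 130·0.9741·0.0823 = 11.9525 − 10.4219 = 1.5306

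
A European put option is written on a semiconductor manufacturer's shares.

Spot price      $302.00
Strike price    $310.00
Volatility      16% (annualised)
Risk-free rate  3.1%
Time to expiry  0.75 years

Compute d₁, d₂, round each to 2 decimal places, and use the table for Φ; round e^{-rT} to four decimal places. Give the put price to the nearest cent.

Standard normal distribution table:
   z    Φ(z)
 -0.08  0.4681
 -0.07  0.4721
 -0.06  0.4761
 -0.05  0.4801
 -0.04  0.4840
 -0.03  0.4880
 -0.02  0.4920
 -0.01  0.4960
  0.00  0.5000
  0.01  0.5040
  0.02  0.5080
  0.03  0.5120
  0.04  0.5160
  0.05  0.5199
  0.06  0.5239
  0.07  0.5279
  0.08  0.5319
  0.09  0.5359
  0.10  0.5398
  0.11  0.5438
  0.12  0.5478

σ√T = 0.16·√0.75 = 0.1386
d₁ = [ln(302/310) + (0.031 + 0.16²/2)·0.75] / 0.1386 = [-0.0261 + 0.0328] / 0.1386 = 0.0484 which rounds to 0.05
d₂ = d₁ − σ√T = 0.0484 − 0.1386 = -0.0902 which rounds to -0.09
e^(−rT) = e^(−0.031·0.75) = 0.9770
N(−d₂) = N(0.09) = 0.5359;  N(−d₁) = N(-0.05) = 0.4801
P = 310·0.9770·0.5359 − 302·0.4801 = 162.3080 − 144.9902 = 17.3178

$17.32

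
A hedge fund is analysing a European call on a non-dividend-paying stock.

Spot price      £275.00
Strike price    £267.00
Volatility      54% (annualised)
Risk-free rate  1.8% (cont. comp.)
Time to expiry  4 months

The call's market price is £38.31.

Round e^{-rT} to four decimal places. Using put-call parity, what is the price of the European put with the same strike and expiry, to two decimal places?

exp(−rT) = exp(−0.018·0.3333) = 0.9940
Put-call parity: C − P = S − K·e^(−rT) = 275 − 267·0.9940 = 275 − 265.3980 = 9.6020
P = C − (C − P) = 38.31 − (9.6020) = 28.7080

£28.71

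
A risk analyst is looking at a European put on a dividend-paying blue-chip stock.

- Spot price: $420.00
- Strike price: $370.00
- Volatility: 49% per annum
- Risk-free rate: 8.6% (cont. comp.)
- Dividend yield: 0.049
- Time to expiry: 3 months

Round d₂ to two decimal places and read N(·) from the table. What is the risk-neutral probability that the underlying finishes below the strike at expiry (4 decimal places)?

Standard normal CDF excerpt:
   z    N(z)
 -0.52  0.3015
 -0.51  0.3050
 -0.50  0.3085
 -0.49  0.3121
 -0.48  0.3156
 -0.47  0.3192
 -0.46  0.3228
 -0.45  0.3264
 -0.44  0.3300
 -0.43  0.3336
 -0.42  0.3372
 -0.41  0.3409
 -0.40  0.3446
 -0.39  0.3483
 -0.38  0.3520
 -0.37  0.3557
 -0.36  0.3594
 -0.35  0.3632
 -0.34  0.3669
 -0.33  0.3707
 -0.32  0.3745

σ√T = 0.49 × 0.5000 = 0.2450
d₁ = [ln(420/370) + (0.086 − 0.049 + 0.49²/2)·0.25] / 0.2450 = [0.1268 + 0.0393] / 0.2450 = 0.6776 ≈ 0.68
d₂ = d₁ − σ√T = 0.6776 − 0.2450 = 0.4326 ≈ 0.43
Risk-neutral Pr[S_T < K] = N(−d₂) = N(-0.43) = 0.3336

0.3336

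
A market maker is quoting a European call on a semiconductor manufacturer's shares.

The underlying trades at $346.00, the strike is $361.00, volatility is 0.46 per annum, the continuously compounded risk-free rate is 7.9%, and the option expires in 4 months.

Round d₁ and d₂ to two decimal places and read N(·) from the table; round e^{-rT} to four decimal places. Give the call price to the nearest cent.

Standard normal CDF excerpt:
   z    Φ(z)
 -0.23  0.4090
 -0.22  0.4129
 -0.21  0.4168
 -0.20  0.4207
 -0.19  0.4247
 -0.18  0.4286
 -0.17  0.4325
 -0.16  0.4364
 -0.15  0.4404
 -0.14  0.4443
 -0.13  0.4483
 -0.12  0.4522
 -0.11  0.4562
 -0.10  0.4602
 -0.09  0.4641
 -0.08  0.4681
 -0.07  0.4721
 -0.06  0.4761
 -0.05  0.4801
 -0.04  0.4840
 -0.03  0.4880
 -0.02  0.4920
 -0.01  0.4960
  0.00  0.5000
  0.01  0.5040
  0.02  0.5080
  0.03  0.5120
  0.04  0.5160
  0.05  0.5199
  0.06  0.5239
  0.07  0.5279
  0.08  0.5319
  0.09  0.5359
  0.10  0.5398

T = 0.3333;  σ√T = 0.2656
ln(S/K) + (r + σ²/2)T = ln(346/361) + (0.079 + 0.46²/2)·0.3333 = -0.0424 + 0.0616 = 0.0192
d₁ = 0.0192 / 0.2656 = 0.0721 → 0.07
d₂ = d₁ − σ√T = 0.0721 − 0.2656 = -0.1934 → -0.19
exp(−rT) = exp(−0.079·0.3333) = 0.9740
C = 346·N(0.07) − 361·0.9740·N(-0.19) = 346·0.5279 − 361·0.9740·0.4247 = 182.6534 − 149.3305 = 33.3229

$33.32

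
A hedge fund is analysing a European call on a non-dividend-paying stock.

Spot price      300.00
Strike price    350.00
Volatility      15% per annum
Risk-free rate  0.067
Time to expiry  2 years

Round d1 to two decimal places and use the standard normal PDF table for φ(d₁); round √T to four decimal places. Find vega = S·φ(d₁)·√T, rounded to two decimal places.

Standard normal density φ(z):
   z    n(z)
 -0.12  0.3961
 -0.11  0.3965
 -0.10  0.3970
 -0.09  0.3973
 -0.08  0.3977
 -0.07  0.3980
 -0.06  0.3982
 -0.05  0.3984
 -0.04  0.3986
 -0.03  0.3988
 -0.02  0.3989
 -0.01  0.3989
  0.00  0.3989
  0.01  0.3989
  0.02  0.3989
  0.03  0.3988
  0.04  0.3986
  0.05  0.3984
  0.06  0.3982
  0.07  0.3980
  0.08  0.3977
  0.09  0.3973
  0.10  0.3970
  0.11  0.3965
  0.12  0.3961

169.24

σ√T = 0.15·√2 = 0.2121
d₁ = [ln(300/350) + (0.067 + ½·0.15²)·2] / (σ√T) = (-0.1542 + 0.1565) / 0.2121 = 0.0111 ⇒ 0.01
√T = √2 = 1.4142
φ(d₁) = φ(0.01) = 0.3989
vega = S·φ(d₁)·√T = 300·0.3989·1.4142 = 169.2373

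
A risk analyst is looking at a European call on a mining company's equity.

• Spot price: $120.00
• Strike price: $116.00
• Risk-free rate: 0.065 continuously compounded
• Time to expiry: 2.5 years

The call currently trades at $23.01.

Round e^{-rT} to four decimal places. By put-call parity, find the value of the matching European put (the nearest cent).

exp(−rT) = exp(−0.065·2.5) = 0.8500
Put-call parity: C − P = S − K·e^(−rT) = 120 − 116·0.8500 = 120 − 98.6000 = 21.4000
P = C − (C − P) = 23.01 − (21.4000) = 1.6100

$1.61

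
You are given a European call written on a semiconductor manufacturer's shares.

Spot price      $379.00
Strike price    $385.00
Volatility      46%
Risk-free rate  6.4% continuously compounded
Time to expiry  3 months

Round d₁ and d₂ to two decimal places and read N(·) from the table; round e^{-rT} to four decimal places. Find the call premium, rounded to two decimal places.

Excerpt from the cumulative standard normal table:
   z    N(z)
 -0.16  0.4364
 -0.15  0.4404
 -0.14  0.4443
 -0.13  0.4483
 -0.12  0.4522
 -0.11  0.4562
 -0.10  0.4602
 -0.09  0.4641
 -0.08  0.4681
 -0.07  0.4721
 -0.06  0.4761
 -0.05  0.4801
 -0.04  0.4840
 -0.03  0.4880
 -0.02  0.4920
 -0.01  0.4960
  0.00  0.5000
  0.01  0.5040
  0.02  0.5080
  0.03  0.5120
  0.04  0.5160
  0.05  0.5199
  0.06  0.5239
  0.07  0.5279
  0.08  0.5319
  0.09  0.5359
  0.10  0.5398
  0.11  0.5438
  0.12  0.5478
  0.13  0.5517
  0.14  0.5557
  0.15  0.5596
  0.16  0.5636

$34.77

σ√T = 0.46 × 0.5000 = 0.2300
ln(S/K) + (r + σ²/2)T = ln(379/385) + (0.064 + 0.46²/2)·0.25 = -0.0157 + 0.0425 = 0.0267
d₁ = 0.0267 / 0.2300 = 0.1163 → 0.12
d₂ = d₁ − σ√T = 0.1163 − 0.2300 = -0.1137 → -0.11
e^(−rT) = e^(−0.064·0.25) = 0.9841
N(d₁) = N(0.12) = 0.5478;  N(d₂) = N(-0.11) = 0.4562
C = 379·0.5478 − 385·0.9841·0.4562 = 207.6162 − 172.8444 = 34.7718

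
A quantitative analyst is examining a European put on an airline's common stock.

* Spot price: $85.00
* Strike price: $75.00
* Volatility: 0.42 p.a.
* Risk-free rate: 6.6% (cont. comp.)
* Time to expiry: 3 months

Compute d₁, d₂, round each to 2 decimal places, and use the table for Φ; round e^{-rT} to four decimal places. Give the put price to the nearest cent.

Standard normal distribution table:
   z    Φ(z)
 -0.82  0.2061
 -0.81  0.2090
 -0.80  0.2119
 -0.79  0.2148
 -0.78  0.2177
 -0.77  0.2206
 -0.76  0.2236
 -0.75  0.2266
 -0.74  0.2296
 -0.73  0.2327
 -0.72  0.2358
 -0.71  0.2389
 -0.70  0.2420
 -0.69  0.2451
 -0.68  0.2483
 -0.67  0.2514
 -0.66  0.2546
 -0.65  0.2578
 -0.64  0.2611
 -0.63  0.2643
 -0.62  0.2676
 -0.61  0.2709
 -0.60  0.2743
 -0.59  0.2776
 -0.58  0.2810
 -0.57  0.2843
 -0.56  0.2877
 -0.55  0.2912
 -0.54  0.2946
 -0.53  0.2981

σ√T = 0.42 × 0.5000 = 0.2100
d₁ = [ln(85/75) + (0.066 + ½·0.42²)·0.25] / (σ√T) = (0.1252 + 0.0386) / 0.2100 = 0.7796 ⇒ 0.78
d₂ = 0.7796 − 0.2100 = 0.5696 ⇒ 0.57
exp(−rT) = exp(−0.066·0.25) = 0.9836
N(−d₂) = N(-0.57) = 0.2843;  N(−d₁) = N(-0.78) = 0.2177
P = 75·0.9836·0.2843 − 85·0.2177 = 20.9728 − 18.5045 = 2.4683

$2.47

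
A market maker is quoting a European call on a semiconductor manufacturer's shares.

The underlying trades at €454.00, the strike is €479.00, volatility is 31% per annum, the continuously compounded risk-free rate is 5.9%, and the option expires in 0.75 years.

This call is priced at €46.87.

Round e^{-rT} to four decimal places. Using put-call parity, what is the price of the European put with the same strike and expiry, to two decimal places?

€51.13

e^(−rT) = e^(−0.059·0.75) = 0.9567
Put-call parity: C − P = S − K·e^(−rT) = 454 − 479·0.9567 = 454 − 458.2593 = -4.2593
P = C − (C − P) = 46.87 − (-4.2593) = 51.1293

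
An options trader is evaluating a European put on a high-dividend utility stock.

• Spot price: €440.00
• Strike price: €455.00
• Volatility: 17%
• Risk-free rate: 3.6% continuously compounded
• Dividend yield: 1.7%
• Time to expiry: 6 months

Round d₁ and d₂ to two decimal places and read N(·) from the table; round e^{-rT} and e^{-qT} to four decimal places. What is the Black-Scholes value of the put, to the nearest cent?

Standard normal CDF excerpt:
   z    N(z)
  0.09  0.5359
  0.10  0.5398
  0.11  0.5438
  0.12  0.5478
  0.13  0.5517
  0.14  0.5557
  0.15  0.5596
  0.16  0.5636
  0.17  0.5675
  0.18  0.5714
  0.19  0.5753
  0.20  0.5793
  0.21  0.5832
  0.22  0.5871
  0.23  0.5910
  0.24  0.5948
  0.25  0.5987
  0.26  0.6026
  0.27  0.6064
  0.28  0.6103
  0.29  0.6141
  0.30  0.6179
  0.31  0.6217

σ√T = 0.17·√0.5 = 0.1202
d₁ = [ln(440/455) + (0.036 − 0.017 + ½·0.17²)·0.5] / (σ√T) = (-0.0335 + 0.0167) / 0.1202 = -0.1397 → -0.14
d₂ = -0.1397 − 0.1202 = -0.2599 → -0.26
e^(−qT) = e^(−0.017·0.5) = 0.9915;  e^(−rT) = e^(−0.036·0.5) = 0.9822
N(−d₂) = N(0.26) = 0.6026;  N(−d₁) = N(0.14) = 0.5557
P = 455·0.9822·0.6026 − 440·0.9915·0.5557 = 269.3025 − 242.4297 = 26.8729

€26.87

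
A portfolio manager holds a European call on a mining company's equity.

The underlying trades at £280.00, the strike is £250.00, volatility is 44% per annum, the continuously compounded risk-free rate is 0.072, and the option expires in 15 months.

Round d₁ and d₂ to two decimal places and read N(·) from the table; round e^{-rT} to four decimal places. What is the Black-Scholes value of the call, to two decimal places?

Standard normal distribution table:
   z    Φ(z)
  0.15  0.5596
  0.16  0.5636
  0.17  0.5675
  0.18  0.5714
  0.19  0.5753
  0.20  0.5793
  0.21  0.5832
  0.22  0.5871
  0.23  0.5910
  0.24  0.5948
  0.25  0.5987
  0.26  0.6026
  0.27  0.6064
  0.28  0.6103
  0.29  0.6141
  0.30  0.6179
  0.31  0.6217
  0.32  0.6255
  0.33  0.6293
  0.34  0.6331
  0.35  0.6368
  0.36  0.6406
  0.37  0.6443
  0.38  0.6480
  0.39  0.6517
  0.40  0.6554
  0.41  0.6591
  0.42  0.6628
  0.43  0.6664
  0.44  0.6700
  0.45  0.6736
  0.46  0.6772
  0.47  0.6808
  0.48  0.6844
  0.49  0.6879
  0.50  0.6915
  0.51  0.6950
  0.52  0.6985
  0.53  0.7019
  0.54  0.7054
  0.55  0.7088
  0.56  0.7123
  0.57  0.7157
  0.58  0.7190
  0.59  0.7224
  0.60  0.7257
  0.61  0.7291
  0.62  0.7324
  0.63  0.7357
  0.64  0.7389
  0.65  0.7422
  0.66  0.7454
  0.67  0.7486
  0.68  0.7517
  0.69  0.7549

£79.05

T = 1.25;  σ√T = 0.4919
d₁ = [ln(280/250) + (0.072 + 0.44²/2)·1.25] / 0.4919 = [0.1133 + 0.2110] / 0.4919 = 0.6593 ≈ 0.66
d₂ = d₁ − σ√T = 0.6593 − 0.4919 = 0.1674 ≈ 0.17
exp(−rT) = exp(−0.072·1.25) = 0.9139
C = 280·N(0.66) − 250·0.9139·N(0.17) = 280·0.7454 − 250·0.9139·0.5675 = 208.7120 − 129.6596 = 79.0524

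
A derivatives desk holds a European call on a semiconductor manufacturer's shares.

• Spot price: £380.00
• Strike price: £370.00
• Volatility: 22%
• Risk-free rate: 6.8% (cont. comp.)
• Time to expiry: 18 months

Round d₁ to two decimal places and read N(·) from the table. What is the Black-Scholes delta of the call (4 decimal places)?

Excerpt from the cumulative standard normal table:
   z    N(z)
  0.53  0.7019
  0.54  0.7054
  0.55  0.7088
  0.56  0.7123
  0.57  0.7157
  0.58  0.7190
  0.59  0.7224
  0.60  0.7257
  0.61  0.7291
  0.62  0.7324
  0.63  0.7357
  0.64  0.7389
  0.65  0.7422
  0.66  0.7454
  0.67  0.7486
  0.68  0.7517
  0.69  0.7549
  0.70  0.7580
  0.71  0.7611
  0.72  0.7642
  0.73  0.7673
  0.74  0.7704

σ√T = 0.22·√1.5 = 0.2694
d₁ = [ln(380/370) + (0.068 + 0.22²/2)·1.5] / 0.2694 = [0.0267 + 0.1383] / 0.2694 = 0.6123 which rounds to 0.61
N(d₁) = N(0.61) = 0.7291
Δ_call = N(d₁) = 0.7291

0.7291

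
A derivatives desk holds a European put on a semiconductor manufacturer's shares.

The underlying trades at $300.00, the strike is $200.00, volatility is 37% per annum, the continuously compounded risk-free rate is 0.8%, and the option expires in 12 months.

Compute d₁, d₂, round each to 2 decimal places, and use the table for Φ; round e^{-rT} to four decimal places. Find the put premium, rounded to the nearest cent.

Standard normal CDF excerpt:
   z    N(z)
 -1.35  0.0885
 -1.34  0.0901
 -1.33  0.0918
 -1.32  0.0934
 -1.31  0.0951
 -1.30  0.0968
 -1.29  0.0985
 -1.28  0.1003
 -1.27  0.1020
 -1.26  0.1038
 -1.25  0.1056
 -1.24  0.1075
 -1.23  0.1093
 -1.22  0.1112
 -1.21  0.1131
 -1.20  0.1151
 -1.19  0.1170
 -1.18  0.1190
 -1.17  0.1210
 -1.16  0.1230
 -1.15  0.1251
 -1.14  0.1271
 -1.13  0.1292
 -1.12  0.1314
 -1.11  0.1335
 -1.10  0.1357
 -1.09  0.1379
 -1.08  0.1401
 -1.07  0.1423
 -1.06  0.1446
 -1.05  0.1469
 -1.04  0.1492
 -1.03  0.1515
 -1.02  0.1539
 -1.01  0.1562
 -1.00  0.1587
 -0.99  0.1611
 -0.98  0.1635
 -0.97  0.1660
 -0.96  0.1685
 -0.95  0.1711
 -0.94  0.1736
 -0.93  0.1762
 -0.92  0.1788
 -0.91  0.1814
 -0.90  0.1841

T = 1;  σ√T = 0.3700
d₁ = [ln(300/200) + (0.008 + 0.37²/2)·1] / 0.3700 = [0.4055 + 0.0764] / 0.3700 = 1.3025 ⇒ 1.30
d₂ = d₁ − σ√T = 1.3025 − 0.3700 = 0.9325 ⇒ 0.93
e^(−rT) = e^(−0.008·1) = 0.9920
P = 200·0.9920·N(-0.93) − 300·N(-1.30) = 200·0.9920·0.1762 − 300·0.0968 = 34.9581 − 29.0400 = 5.9181

$5.92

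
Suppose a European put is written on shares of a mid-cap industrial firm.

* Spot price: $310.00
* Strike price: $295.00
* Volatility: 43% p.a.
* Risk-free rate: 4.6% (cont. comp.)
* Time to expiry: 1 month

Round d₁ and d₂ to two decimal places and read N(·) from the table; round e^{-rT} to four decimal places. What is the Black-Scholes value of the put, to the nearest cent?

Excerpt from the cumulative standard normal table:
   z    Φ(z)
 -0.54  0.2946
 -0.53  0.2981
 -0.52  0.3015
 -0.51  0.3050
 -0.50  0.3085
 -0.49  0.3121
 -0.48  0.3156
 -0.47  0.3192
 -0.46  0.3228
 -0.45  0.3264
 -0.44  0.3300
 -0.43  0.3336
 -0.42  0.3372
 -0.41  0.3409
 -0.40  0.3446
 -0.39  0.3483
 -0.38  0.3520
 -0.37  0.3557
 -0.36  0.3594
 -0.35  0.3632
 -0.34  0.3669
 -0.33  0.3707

σ√T = 0.43 × 0.2887 = 0.1241
d₁ = [ln(310/295) + (0.046 + 0.43²/2)·0.08333] / 0.1241 = [0.0496 + 0.0115] / 0.1241 = 0.4925 ⇒ 0.49
d₂ = d₁ − σ√T = 0.4925 − 0.1241 = 0.3684 ⇒ 0.37
exp(−rT) = exp(−0.046·0.08333) = 0.9962
P = 295·0.9962·N(-0.37) − 310·N(-0.49) = 295·0.9962·0.3557 − 310·0.3121 = 104.5328 − 96.7510 = 7.7818

$7.78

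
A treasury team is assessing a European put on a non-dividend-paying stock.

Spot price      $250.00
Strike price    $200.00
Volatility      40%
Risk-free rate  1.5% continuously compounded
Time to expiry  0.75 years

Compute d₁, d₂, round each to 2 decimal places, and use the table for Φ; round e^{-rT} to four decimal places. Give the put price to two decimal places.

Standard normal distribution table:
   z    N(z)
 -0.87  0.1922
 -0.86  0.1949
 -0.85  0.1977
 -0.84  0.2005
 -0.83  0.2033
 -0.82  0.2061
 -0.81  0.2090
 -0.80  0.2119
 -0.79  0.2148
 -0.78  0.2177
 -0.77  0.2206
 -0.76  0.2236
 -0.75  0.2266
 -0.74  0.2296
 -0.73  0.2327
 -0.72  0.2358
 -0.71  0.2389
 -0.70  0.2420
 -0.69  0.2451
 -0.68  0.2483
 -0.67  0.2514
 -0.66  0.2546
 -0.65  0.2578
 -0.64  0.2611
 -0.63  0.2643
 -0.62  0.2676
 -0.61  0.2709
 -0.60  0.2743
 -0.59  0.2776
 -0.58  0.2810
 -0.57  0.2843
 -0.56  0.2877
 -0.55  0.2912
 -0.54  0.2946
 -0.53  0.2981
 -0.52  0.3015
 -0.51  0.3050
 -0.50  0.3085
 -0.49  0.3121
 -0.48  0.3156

$11.58

T = 0.75;  σ√T = 0.3464
ln(S/K) + (r + σ²/2)T = ln(250/200) + (0.015 + 0.4²/2)·0.75 = 0.2231 + 0.0713 = 0.2944
d₁ = 0.2944 / 0.3464 = 0.8498 which rounds to 0.85
d₂ = d₁ − σ√T = 0.8498 − 0.3464 = 0.5034 which rounds to 0.50
e^(−rT) = e^(−0.015·0.75) = 0.9888
N(−d₂) = N(-0.50) = 0.3085;  N(−d₁) = N(-0.85) = 0.1977
P = 200·0.9888·0.3085 − 250·0.1977 = 61.0090 − 49.4250 = 11.5840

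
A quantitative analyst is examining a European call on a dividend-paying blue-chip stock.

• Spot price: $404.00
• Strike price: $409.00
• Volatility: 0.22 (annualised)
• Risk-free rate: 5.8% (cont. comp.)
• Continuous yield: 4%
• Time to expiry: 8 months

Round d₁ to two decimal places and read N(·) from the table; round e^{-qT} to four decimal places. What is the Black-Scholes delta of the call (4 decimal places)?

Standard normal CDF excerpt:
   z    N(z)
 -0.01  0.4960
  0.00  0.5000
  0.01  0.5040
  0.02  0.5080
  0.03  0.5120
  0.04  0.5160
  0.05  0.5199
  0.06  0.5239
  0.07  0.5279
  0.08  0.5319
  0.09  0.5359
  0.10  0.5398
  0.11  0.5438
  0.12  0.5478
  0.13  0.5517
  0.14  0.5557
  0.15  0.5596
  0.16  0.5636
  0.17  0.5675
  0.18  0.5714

σ√T = 0.22 × 0.8165 = 0.1796
ln(S/K) + (r − q + σ²/2)T = ln(404/409) + (0.058 − 0.04 + 0.22²/2)·0.6667 = -0.0123 + 0.0281 = 0.0158
d₁ = 0.0158 / 0.1796 = 0.0881 which rounds to 0.09
N(d₁) = N(0.09) = 0.5359
Δ_call = e^(−qT)·N(d₁) = 0.9737·0.5359 = 0.5218

0.5218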